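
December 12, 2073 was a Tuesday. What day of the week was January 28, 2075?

Monday

December 12, 2073 → December 12, 2074: 365 days.
December 2074: 31 − 12 = 19 days remain.
January 1–28, 2075: 28 days.
Residual: 47 days.
Total: 412 days.
412 mod 7 = 6, so 6 days after Tuesday is Monday.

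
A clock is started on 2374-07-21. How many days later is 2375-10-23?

Day-of-year of July 21, 2374: 202.
Day-of-year of October 23, 2375: 296.
2374 has 365 days, so 365 − 202 = 163 days remain in 2374.
Total: 163 + 296 = 459 days.

459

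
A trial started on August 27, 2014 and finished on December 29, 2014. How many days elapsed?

August 2014: 31 − 27 = 4 days remain.
Then September (30), October (31), November (30): 30 + 31 + 30 = 91 days.
December 1–29, 2014: 29 days.
Total: 4 + 91 + 29 = 124 days.

124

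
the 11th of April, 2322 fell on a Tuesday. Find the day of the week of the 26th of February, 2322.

Count forward from the earlier date (February 26, 2322) to the later (April 11, 2322):
February 2322: 28 − 26 = 2 days remain (2322 is not a leap year, so February has 28 days).
Then March (31): 31 days.
April 1–11, 2322: 11 days.
Total: 2 + 31 + 11 = 44 days.
44 mod 7 = 2, so 2 days before Tuesday is Sunday.

Sunday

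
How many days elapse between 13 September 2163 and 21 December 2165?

830

Day-of-year of September 13, 2163: 256.
Day-of-year of December 21, 2165: 355.
2163 has 365 days, so 365 − 256 = 109 days remain in 2163.
Full years: 2164: 366. Sum = 366.
Total: 109 + 366 + 355 = 830 days.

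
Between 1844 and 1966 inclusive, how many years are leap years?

30

Years divisible by 4: 1844, 1848, …, 1964 — 31 in all.
Of these, 1900 is divisible by 100 but not 400, so not leap.
Leap years: 31 − 1 = 30.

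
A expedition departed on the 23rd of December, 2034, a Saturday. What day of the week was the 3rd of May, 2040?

Thursday

December 23, 2034 → December 23, 2035: 365 days.
December 23, 2035 → December 23, 2036: 366 days (2036 is a leap year).
December 23, 2036 → December 23, 2037: 365 days.
December 23, 2037 → December 23, 2038: 365 days.
December 23, 2038 → December 23, 2039: 365 days.
December 2039: 31 − 23 = 8 days remain.
Then January (31), February 2040 (29), March (31), April (30): 31 + 29 + 31 + 30 = 121 days.
May 1–3, 2040: 3 days.
Residual: 132 days.
Total: 1958 days.
1958 mod 7 = 5, so 5 days after Saturday is Thursday.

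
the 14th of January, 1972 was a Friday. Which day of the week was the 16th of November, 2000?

Thursday

Day-of-year of January 14, 1972: 14.
Day-of-year of November 16, 2000: 321.
1972 has 366 days, so 366 − 14 = 352 days remain in 1972.
Full years 1973–1999: 21 common + 6 leap = 21×365 + 6×366 = 9861 days.
Total: 352 + 9861 + 321 = 10534 days.
10534 mod 7 = 6, so 6 days after Friday is Thursday.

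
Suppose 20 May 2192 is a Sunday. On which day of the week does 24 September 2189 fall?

Thursday

Count forward from the earlier date (September 24, 2189) to the later (May 20, 2192):
September 24, 2189 → September 24, 2190: 365 days.
September 24, 2190 → September 24, 2191: 365 days.
September 2191: 30 − 24 = 6 days remain.
Then October (31), November (30), December (31), January (31), February 2192 (29), March (31), April (30): 31 + 30 + 31 + 31 + 29 + 31 + 30 = 213 days.
May 1–20, 2192: 20 days.
Residual: 239 days.
Total: 969 days.
969 mod 7 = 3, so 3 days before Sunday is Thursday.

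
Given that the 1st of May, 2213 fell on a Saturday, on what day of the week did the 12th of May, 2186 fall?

Friday

Count forward from the earlier date (May 12, 2186) to the later (May 1, 2213):
Day-of-year of May 12, 2186: 132.
Day-of-year of May 1, 2213: 121.
2186 has 365 days, so 365 − 132 = 233 days remain in 2186.
Full years 2187–2212: 20 common + 6 leap = 20×365 + 6×366 = 9496 days.
Total: 233 + 9496 + 121 = 9850 days.
9850 mod 7 = 1, so 1 day before Saturday is Friday.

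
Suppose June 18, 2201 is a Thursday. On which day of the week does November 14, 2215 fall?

From June 18, 2201 to June 18, 2215: 14 years, of which 3 contain a Feb 29 — 11×365 + 3×366 = 5113 days.
June 2215: 30 − 18 = 12 days remain.
Then July (31), August (31), September (30), October (31): 31 + 31 + 30 + 31 = 123 days.
November 1–14, 2215: 14 days.
Residual: 149 days.
Total: 5262 days.
5262 mod 7 = 5, so 5 days after Thursday is Tuesday.

Tuesday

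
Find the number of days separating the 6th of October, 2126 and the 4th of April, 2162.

12964

Day-of-year of October 6, 2126: 279.
Day-of-year of April 4, 2162: 94.
2126 has 365 days, so 365 − 279 = 86 days remain in 2126.
Full years 2127–2161: 26 common + 9 leap = 26×365 + 9×366 = 12784 days.
Total: 86 + 12784 + 94 = 12964 days.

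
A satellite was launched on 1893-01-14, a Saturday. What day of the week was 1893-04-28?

January 1893: 31 − 14 = 17 days remain.
Then February 1893 (28), March (31): 28 + 31 = 59 days.
April 1–28, 1893: 28 days.
Total: 17 + 59 + 28 = 104 days.
104 mod 7 = 6, so 6 days after Saturday is Friday.

Friday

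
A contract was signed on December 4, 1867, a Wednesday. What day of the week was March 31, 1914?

Tuesday

From December 4, 1867 to December 4, 1913: 46 years, of which 11 contain a Feb 29 — 35×365 + 11×366 = 16801 days.
(1900 is not a leap year (divisible by 100 but not 400).)
December 1913: 31 − 4 = 27 days remain.
Then January (31), February 1914 (28): 31 + 28 = 59 days.
March 1–31, 1914: 31 days.
Residual: 117 days.
Total: 16918 days.
16918 mod 7 = 6, so 6 days after Wednesday is Tuesday.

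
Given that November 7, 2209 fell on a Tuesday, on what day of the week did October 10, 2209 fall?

Tuesday

Count forward from the earlier date (October 10, 2209) to the later (November 7, 2209):
October 2209: 31 − 10 = 21 days remain.
November 1–7, 2209: 7 days.
Total: 21 + 7 = 28 days.
28 is a multiple of 7, so October 10, 2209 falls on the same weekday: Tuesday.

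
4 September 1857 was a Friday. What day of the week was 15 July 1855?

Sunday

Count forward from the earlier date (July 15, 1855) to the later (September 4, 1857):
Day-of-year of July 15, 1855: 196.
Day-of-year of September 4, 1857: 247.
1855 has 365 days, so 365 − 196 = 169 days remain in 1855.
Full years: 1856: 366. Sum = 366.
Total: 169 + 366 + 247 = 782 days.
782 mod 7 = 5, so 5 days before Friday is Sunday.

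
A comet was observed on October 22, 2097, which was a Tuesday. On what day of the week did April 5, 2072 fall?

Count forward from the earlier date (April 5, 2072) to the later (October 22, 2097):
From April 5, 2072 to April 5, 2097: 25 years, of which 6 contain a Feb 29 — 19×365 + 6×366 = 9131 days.
April 2097: 30 − 5 = 25 days remain.
Then May (31), June (30), July (31), August (31), September (30): 31 + 30 + 31 + 31 + 30 = 153 days.
October 1–22, 2097: 22 days.
Residual: 200 days.
Total: 9331 days.
9331 is a multiple of 7, so April 5, 2072 falls on the same weekday: Tuesday.

Tuesday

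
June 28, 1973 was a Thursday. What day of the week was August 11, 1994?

Thursday

Day-of-year of June 28, 1973: 179.
Day-of-year of August 11, 1994: 223.
1973 has 365 days, so 365 − 179 = 186 days remain in 1973.
Full years 1974–1993: 15 common + 5 leap = 15×365 + 5×366 = 7305 days.
Total: 186 + 7305 + 223 = 7714 days.
7714 is a multiple of 7, so August 11, 1994 falls on the same weekday: Thursday.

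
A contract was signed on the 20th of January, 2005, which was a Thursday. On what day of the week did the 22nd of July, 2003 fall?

Count forward from the earlier date (July 22, 2003) to the later (January 20, 2005):
July 2003: 31 − 22 = 9 days remain.
Then 17 full months totalling 519 days.
January 1–20, 2005: 20 days.
Total: 9 + 519 + 20 = 548 days.
548 mod 7 = 2, so 2 days before Thursday is Tuesday.

Tuesday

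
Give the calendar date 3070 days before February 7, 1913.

September 12, 1904

Count 3070 days before February 7, 1913:
From September 12, 1904 to September 12, 1912: 8 years, of which 2 contain a Feb 29 — 6×365 + 2×366 = 2922 days.
September 1912: 30 − 12 = 18 days remain.
Then October (31), November (30), December (31), January (31): 31 + 30 + 31 + 31 = 123 days.
February 1–7, 1913: 7 days (1913 is not a leap year).
Residual: 148 days.
Total: 3070 days.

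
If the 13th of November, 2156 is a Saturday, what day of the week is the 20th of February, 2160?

November 13, 2156 → November 13, 2157: 365 days.
November 13, 2157 → November 13, 2158: 365 days.
November 13, 2158 → November 13, 2159: 365 days.
November 2159: 30 − 13 = 17 days remain.
Then December (31), January (31): 31 + 31 = 62 days.
February 1–20, 2160: 20 days (2160 is a leap year).
Residual: 99 days.
Total: 1194 days.
1194 mod 7 = 4, so 4 days after Saturday is Wednesday.

Wednesday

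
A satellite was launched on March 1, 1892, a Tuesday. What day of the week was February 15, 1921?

Tuesday

From March 1, 1892 to March 1, 1920: 28 years, of which 6 contain a Feb 29 — 22×365 + 6×366 = 10226 days.
(1900 is not a leap year (divisible by 100 but not 400).)
March 1920: 31 − 1 = 30 days remain.
Then 10 full months totalling 306 days.
February 1–15, 1921: 15 days (1921 is not a leap year).
Residual: 351 days.
Total: 10577 days.
10577 is a multiple of 7, so February 15, 1921 falls on the same weekday: Tuesday.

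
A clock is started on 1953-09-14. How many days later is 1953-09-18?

4

Within September 1953: 18 − 14 = 4 days.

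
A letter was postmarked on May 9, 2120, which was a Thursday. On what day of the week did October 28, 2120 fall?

May 2120: 31 − 9 = 22 days remain.
Then June (30), July (31), August (31), September (30): 30 + 31 + 31 + 30 = 122 days.
October 1–28, 2120: 28 days.
Total: 22 + 122 + 28 = 172 days.
172 mod 7 = 4, so 4 days after Thursday is Monday.

Monday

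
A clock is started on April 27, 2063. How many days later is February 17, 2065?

Day-of-year of April 27, 2063: 117.
Day-of-year of February 17, 2065: 48.
2063 has 365 days, so 365 − 117 = 248 days remain in 2063.
Full years: 2064: 366. Sum = 366.
Total: 248 + 366 + 48 = 662 days.

662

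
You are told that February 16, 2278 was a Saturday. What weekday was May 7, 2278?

Tuesday

February 2278: 28 − 16 = 12 days remain (2278 is not a leap year, so February has 28 days).
Then March (31), April (30): 31 + 30 = 61 days.
May 1–7, 2278: 7 days.
Total: 12 + 61 + 7 = 80 days.
80 mod 7 = 3, so 3 days after Saturday is Tuesday.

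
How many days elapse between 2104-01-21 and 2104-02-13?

January 2104: 31 − 21 = 10 days remain.
February 1–13, 2104: 13 days (2104 is a leap year).
Total: 10 + 13 = 23 days.

23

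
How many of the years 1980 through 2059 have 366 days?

20

Years divisible by 4: 1980, 1984, …, 2056 — 20 in all.
2000 is divisible by 400, so still leap.
No century exceptions apply. Count: 20.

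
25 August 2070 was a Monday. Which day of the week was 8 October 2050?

Count forward from the earlier date (October 8, 2050) to the later (August 25, 2070):
Day-of-year of October 8, 2050: 281.
Day-of-year of August 25, 2070: 237.
2050 has 365 days, so 365 − 281 = 84 days remain in 2050.
Full years 2051–2069: 14 common + 5 leap = 14×365 + 5×366 = 6940 days.
Total: 84 + 6940 + 237 = 7261 days.
7261 mod 7 = 2, so 2 days before Monday is Saturday.

Saturday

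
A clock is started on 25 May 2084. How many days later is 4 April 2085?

314

Day-of-year of May 25, 2084: 146.
Day-of-year of April 4, 2085: 94.
2084 has 366 days, so 366 − 146 = 220 days remain in 2084.
Total: 220 + 94 = 314 days.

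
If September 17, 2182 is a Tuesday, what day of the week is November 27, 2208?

Sunday

From September 17, 2182 to September 17, 2208: 26 years, of which 6 contain a Feb 29 — 20×365 + 6×366 = 9496 days.
(2200 is not a leap year (divisible by 100 but not 400).)
September 2208: 30 − 17 = 13 days remain.
Then October (31): 31 days.
November 1–27, 2208: 27 days.
Residual: 71 days.
Total: 9567 days.
9567 mod 7 = 5, so 5 days after Tuesday is Sunday.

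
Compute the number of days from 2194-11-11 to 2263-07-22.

25089

From November 11, 2194 to November 11, 2262: 68 years, of which 16 contain a Feb 29 — 52×365 + 16×366 = 24836 days.
(2200 is not a leap year (divisible by 100 but not 400).)
November 2262: 30 − 11 = 19 days remain.
Then December (31), January (31), February 2263 (28), March (31), April (30), May (31), June (30): 31 + 31 + 28 + 31 + 30 + 31 + 30 = 212 days.
July 1–22, 2263: 22 days.
Residual: 253 days.
Total: 25089 days.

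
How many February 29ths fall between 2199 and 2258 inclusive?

Years divisible by 4: 2200, 2204, …, 2256 — 15 in all.
Of these, 2200 is divisible by 100 but not 400, so not leap.
Leap years: 15 − 1 = 14.

14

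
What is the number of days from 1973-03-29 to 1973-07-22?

March 1973: 31 − 29 = 2 days remain.
Then April (30), May (31), June (30): 30 + 31 + 30 = 91 days.
July 1–22, 1973: 22 days.
Total: 2 + 91 + 22 = 115 days.

115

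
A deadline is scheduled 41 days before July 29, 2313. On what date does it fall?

June 18, 2313

Count 41 days before July 29, 2313:
June 2313: 30 − 18 = 12 days remain.
July 1–29, 2313: 29 days.
Total: 12 + 29 = 41 days.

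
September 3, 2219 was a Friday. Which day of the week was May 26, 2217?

Monday

Count forward from the earlier date (May 26, 2217) to the later (September 3, 2219):
May 2217: 31 − 26 = 5 days remain.
Then 27 full months totalling 822 days.
September 1–3, 2219: 3 days.
Total: 5 + 822 + 3 = 830 days.
830 mod 7 = 4, so 4 days before Friday is Monday.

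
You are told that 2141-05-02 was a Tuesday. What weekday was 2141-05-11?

Thursday

Within May 2141: 11 − 2 = 9 days.
9 mod 7 = 2, so 2 days after Tuesday is Thursday.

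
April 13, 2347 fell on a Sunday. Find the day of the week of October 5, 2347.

April 2347: 30 − 13 = 17 days remain.
Then May (31), June (30), July (31), August (31), September (30): 31 + 30 + 31 + 31 + 30 = 153 days.
October 1–5, 2347: 5 days.
Total: 17 + 153 + 5 = 175 days.
175 is a multiple of 7, so October 5, 2347 falls on the same weekday: Sunday.

Sunday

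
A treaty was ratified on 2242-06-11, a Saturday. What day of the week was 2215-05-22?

Monday

Count forward from the earlier date (May 22, 2215) to the later (June 11, 2242):
From May 22, 2215 to May 22, 2242: 27 years, of which 7 contain a Feb 29 — 20×365 + 7×366 = 9862 days.
May 2242: 31 − 22 = 9 days remain.
June 1–11, 2242: 11 days.
Residual: 20 days.
Total: 9882 days.
9882 mod 7 = 5, so 5 days before Saturday is Monday.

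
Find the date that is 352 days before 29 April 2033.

12 May 2032

Count 352 days before April 29, 2033:
May 2032: 31 − 12 = 19 days remain.
Then 10 full months totalling 304 days.
April 1–29, 2033: 29 days.
Total: 19 + 304 + 29 = 352 days.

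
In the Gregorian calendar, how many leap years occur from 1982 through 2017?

9

Years divisible by 4 in [1982, 2017]: 1984, 1988, 1992, 1996, 2000, 2004, 2008, 2012, 2016.
2000 is divisible by 400, so still leap.
No century exceptions apply. Count: 9.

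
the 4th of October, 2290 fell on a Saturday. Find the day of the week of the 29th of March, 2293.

Day-of-year of October 4, 2290: 277.
Day-of-year of March 29, 2293: 88.
2290 has 365 days, so 365 − 277 = 88 days remain in 2290.
Full years: 2291: 365; 2292: 366. Sum = 731.
Total: 88 + 731 + 88 = 907 days.
907 mod 7 = 4, so 4 days after Saturday is Wednesday.

Wednesday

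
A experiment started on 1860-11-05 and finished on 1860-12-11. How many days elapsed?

36

November 1860: 30 − 5 = 25 days remain.
December 1–11, 1860: 11 days.
Total: 25 + 11 = 36 days.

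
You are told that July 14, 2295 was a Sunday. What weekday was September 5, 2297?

Sunday

July 2295: 31 − 14 = 17 days remain.
Then 25 full months totalling 762 days.
September 1–5, 2297: 5 days.
Total: 17 + 762 + 5 = 784 days.
784 is a multiple of 7, so September 5, 2297 falls on the same weekday: Sunday.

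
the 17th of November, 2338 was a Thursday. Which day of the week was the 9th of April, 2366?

Saturday

Day-of-year of November 17, 2338: 321.
Day-of-year of April 9, 2366: 99.
2338 has 365 days, so 365 − 321 = 44 days remain in 2338.
Full years 2339–2365: 20 common + 7 leap = 20×365 + 7×366 = 9862 days.
Total: 44 + 9862 + 99 = 10005 days.
10005 mod 7 = 2, so 2 days after Thursday is Saturday.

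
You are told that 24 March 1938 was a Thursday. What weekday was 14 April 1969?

Monday

Day-of-year of March 24, 1938: 83.
Day-of-year of April 14, 1969: 104.
1938 has 365 days, so 365 − 83 = 282 days remain in 1938.
Full years 1939–1968: 22 common + 8 leap = 22×365 + 8×366 = 10958 days.
Total: 282 + 10958 + 104 = 11344 days.
11344 mod 7 = 4, so 4 days after Thursday is Monday.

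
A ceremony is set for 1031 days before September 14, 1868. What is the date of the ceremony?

November 18, 1865

Count 1031 days before September 14, 1868:
Day-of-year of November 18, 1865: 322.
Day-of-year of September 14, 1868: 258.
1865 has 365 days, so 365 − 322 = 43 days remain in 1865.
Full years: 1866: 365; 1867: 365. Sum = 730.
Total: 43 + 730 + 258 = 1031 days.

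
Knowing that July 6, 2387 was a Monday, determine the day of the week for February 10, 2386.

Count forward from the earlier date (February 10, 2386) to the later (July 6, 2387):
February 10, 2386 → February 10, 2387: 365 days.
February 2387: 28 − 10 = 18 days remain (2387 is not a leap year, so February has 28 days).
Then March (31), April (30), May (31), June (30): 31 + 30 + 31 + 30 = 122 days.
July 1–6, 2387: 6 days.
Residual: 146 days.
Total: 511 days.
511 is a multiple of 7, so February 10, 2386 falls on the same weekday: Monday.

Monday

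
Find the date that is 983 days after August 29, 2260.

May 9, 2263

Count 983 days after August 29, 2260:
Day-of-year of August 29, 2260: 242.
Day-of-year of May 9, 2263: 129.
2260 has 366 days, so 366 − 242 = 124 days remain in 2260.
Full years: 2261: 365; 2262: 365. Sum = 730.
Total: 124 + 730 + 129 = 983 days.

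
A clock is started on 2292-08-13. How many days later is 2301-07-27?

3269

Day-of-year of August 13, 2292: 226.
Day-of-year of July 27, 2301: 208.
2292 has 366 days, so 366 − 226 = 140 days remain in 2292.
Full years 2293–2300: 7 common + 1 leap = 7×365 + 1×366 = 2921 days.
Total: 140 + 2921 + 208 = 3269 days.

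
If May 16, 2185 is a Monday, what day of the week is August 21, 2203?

Sunday

Day-of-year of May 16, 2185: 136.
Day-of-year of August 21, 2203: 233.
2185 has 365 days, so 365 − 136 = 229 days remain in 2185.
Full years 2186–2202: 14 common + 3 leap = 14×365 + 3×366 = 6208 days.
Total: 229 + 6208 + 233 = 6670 days.
6670 mod 7 = 6, so 6 days after Monday is Sunday.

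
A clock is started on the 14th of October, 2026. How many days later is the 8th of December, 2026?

October 2026: 31 − 14 = 17 days remain.
Then November (30): 30 days.
December 1–8, 2026: 8 days.
Total: 17 + 30 + 8 = 55 days.

55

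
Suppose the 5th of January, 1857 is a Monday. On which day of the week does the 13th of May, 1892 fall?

Friday

Day-of-year of January 5, 1857: 5.
Day-of-year of May 13, 1892: 134.
1857 has 365 days, so 365 − 5 = 360 days remain in 1857.
Full years 1858–1891: 26 common + 8 leap = 26×365 + 8×366 = 12418 days.
Total: 360 + 12418 + 134 = 12912 days.
12912 mod 7 = 4, so 4 days after Monday is Friday.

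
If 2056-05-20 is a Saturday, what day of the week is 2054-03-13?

Friday

Count forward from the earlier date (March 13, 2054) to the later (May 20, 2056):
Day-of-year of March 13, 2054: 72.
Day-of-year of May 20, 2056: 141.
2054 has 365 days, so 365 − 72 = 293 days remain in 2054.
Full years: 2055: 365. Sum = 365.
Total: 293 + 365 + 141 = 799 days.
799 mod 7 = 1, so 1 day before Saturday is Friday.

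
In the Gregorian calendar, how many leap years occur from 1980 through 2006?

7

Years divisible by 4 in [1980, 2006]: 1980, 1984, 1988, 1992, 1996, 2000, 2004.
2000 is divisible by 400, so still leap.
No century exceptions apply. Count: 7.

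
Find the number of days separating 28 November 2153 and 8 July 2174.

7527

From November 28, 2153 to November 28, 2173: 20 years, of which 5 contain a Feb 29 — 15×365 + 5×366 = 7305 days.
November 2173: 30 − 28 = 2 days remain.
Then December (31), January (31), February 2174 (28), March (31), April (30), May (31), June (30): 31 + 31 + 28 + 31 + 30 + 31 + 30 = 212 days.
July 1–8, 2174: 8 days.
Residual: 222 days.
Total: 7527 days.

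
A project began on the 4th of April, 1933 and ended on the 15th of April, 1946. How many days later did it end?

4759

From April 4, 1933 to April 4, 1946: 13 years, of which 3 contain a Feb 29 — 10×365 + 3×366 = 4748 days.
Within April 1946: 15 − 4 = 11 days.
Total: 4759 days.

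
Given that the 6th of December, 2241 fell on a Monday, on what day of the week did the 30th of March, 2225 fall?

Wednesday

Count forward from the earlier date (March 30, 2225) to the later (December 6, 2241):
From March 30, 2225 to March 30, 2241: 16 years, of which 4 contain a Feb 29 — 12×365 + 4×366 = 5844 days.
March 2241: 31 − 30 = 1 day remains.
Then April (30), May (31), June (30), July (31), August (31), September (30), October (31), November (30): 30 + 31 + 30 + 31 + 31 + 30 + 31 + 30 = 244 days.
December 1–6, 2241: 6 days.
Residual: 251 days.
Total: 6095 days.
6095 mod 7 = 5, so 5 days before Monday is Wednesday.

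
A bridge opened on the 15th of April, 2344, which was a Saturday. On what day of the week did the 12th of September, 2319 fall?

Friday

Count forward from the earlier date (September 12, 2319) to the later (April 15, 2344):
Day-of-year of September 12, 2319: 255.
Day-of-year of April 15, 2344: 106.
2319 has 365 days, so 365 − 255 = 110 days remain in 2319.
Full years 2320–2343: 18 common + 6 leap = 18×365 + 6×366 = 8766 days.
Total: 110 + 8766 + 106 = 8982 days.
8982 mod 7 = 1, so 1 day before Saturday is Friday.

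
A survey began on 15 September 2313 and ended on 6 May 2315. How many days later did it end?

September 2313: 30 − 15 = 15 days remain.
Then 19 full months totalling 577 days.
May 1–6, 2315: 6 days.
Total: 15 + 577 + 6 = 598 days.

598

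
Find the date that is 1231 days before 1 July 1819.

16 February 1816

Count 1231 days before July 1, 1819:
February 16, 1816 → February 16, 1817: 366 days (1816 is a leap year).
February 16, 1817 → February 16, 1818: 365 days.
February 16, 1818 → February 16, 1819: 365 days.
February 1819: 28 − 16 = 12 days remain (1819 is not a leap year, so February has 28 days).
Then March (31), April (30), May (31), June (30): 31 + 30 + 31 + 30 = 122 days.
July 1, 1819: 1 day.
Residual: 135 days.
Total: 1231 days.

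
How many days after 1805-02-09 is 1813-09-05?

3130

Day-of-year of February 9, 1805: 40.
Day-of-year of September 5, 1813: 248.
1805 has 365 days, so 365 − 40 = 325 days remain in 1805.
Full years 1806–1812: 5 common + 2 leap = 5×365 + 2×366 = 2557 days.
Total: 325 + 2557 + 248 = 3130 days.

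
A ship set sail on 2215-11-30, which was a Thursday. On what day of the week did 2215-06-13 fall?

Tuesday

Count forward from the earlier date (June 13, 2215) to the later (November 30, 2215):
June 2215: 30 − 13 = 17 days remain.
Then July (31), August (31), September (30), October (31): 31 + 31 + 30 + 31 = 123 days.
November 1–30, 2215: 30 days.
Total: 17 + 123 + 30 = 170 days.
170 mod 7 = 2, so 2 days before Thursday is Tuesday.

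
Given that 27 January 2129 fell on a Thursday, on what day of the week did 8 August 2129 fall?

January 2129: 31 − 27 = 4 days remain.
Then February 2129 (28), March (31), April (30), May (31), June (30), July (31): 28 + 31 + 30 + 31 + 30 + 31 = 181 days.
August 1–8, 2129: 8 days.
Total: 4 + 181 + 8 = 193 days.
193 mod 7 = 4, so 4 days after Thursday is Monday.

Monday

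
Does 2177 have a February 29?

2177 is not a leap year.

No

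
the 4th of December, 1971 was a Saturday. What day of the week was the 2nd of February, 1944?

Wednesday

Count forward from the earlier date (February 2, 1944) to the later (December 4, 1971):
Day-of-year of February 2, 1944: 33.
Day-of-year of December 4, 1971: 338.
1944 has 366 days, so 366 − 33 = 333 days remain in 1944.
Full years 1945–1970: 20 common + 6 leap = 20×365 + 6×366 = 9496 days.
Total: 333 + 9496 + 338 = 10167 days.
10167 mod 7 = 3, so 3 days before Saturday is Wednesday.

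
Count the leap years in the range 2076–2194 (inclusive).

29

Years divisible by 4: 2076, 2080, …, 2192 — 30 in all.
Of these, 2100 is divisible by 100 but not 400, so not leap.
Leap years: 30 − 1 = 29.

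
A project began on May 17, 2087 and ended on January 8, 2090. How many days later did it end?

May 17, 2087 → May 17, 2088: 366 days (2088 is a leap year).
May 17, 2088 → May 17, 2089: 365 days.
May 2089: 31 − 17 = 14 days remain.
Then June (30), July (31), August (31), September (30), October (31), November (30), December (31): 30 + 31 + 31 + 30 + 31 + 30 + 31 = 214 days.
January 1–8, 2090: 8 days.
Residual: 236 days.
Total: 967 days.

967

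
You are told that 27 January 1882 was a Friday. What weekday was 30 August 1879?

Saturday

Count forward from the earlier date (August 30, 1879) to the later (January 27, 1882):
August 30, 1879 → August 30, 1880: 366 days (1880 is a leap year).
August 30, 1880 → August 30, 1881: 365 days.
August 1881: 31 − 30 = 1 day remains.
Then September (30), October (31), November (30), December (31): 30 + 31 + 30 + 31 = 122 days.
January 1–27, 1882: 27 days.
Residual: 150 days.
Total: 881 days.
881 mod 7 = 6, so 6 days before Friday is Saturday.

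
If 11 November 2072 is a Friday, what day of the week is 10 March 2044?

Count forward from the earlier date (March 10, 2044) to the later (November 11, 2072):
From March 10, 2044 to March 10, 2072: 28 years, of which 7 contain a Feb 29 — 21×365 + 7×366 = 10227 days.
March 2072: 31 − 10 = 21 days remain.
Then April (30), May (31), June (30), July (31), August (31), September (30), October (31): 30 + 31 + 30 + 31 + 31 + 30 + 31 = 214 days.
November 1–11, 2072: 11 days.
Residual: 246 days.
Total: 10473 days.
10473 mod 7 = 1, so 1 day before Friday is Thursday.

Thursday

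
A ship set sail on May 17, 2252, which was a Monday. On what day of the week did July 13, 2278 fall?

Saturday

Day-of-year of May 17, 2252: 138.
Day-of-year of July 13, 2278: 194.
2252 has 366 days, so 366 − 138 = 228 days remain in 2252.
Full years 2253–2277: 19 common + 6 leap = 19×365 + 6×366 = 9131 days.
Total: 228 + 9131 + 194 = 9553 days.
9553 mod 7 = 5, so 5 days after Monday is Saturday.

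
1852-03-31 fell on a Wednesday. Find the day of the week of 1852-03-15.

Monday

Count forward from the earlier date (March 15, 1852) to the later (March 31, 1852):
Within March 1852: 31 − 15 = 16 days.
16 mod 7 = 2, so 2 days before Wednesday is Monday.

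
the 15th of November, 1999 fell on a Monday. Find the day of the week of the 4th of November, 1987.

Wednesday

Count forward from the earlier date (November 4, 1987) to the later (November 15, 1999):
From November 4, 1987 to November 4, 1999: 12 years, of which 3 contain a Feb 29 — 9×365 + 3×366 = 4383 days.
Within November 1999: 15 − 4 = 11 days.
Total: 4394 days.
4394 mod 7 = 5, so 5 days before Monday is Wednesday.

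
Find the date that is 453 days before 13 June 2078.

17 March 2077

Count 453 days before June 13, 2078:
March 2077: 31 − 17 = 14 days remain.
Then 14 full months totalling 426 days.
June 1–13, 2078: 13 days.
Total: 14 + 426 + 13 = 453 days.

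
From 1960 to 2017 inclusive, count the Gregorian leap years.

15

Years divisible by 4: 1960, 1964, …, 2016 — 15 in all.
2000 is divisible by 400, so still leap.
No century exceptions apply. Count: 15.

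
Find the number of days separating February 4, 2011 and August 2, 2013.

February 2011: 28 − 4 = 24 days remain (2011 is not a leap year, so February has 28 days).
Then 29 full months totalling 884 days.
August 1–2, 2013: 2 days.
Total: 24 + 884 + 2 = 910 days.

910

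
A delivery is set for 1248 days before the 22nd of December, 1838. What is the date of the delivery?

the 23rd of July, 1835

Count 1248 days before December 22, 1838:
Day-of-year of July 23, 1835: 204.
Day-of-year of December 22, 1838: 356.
1835 has 365 days, so 365 − 204 = 161 days remain in 1835.
Full years: 1836: 366; 1837: 365. Sum = 731.
Total: 161 + 731 + 356 = 1248 days.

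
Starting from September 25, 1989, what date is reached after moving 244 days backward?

January 24, 1989

Count 244 days before September 25, 1989:
January 1989: 31 − 24 = 7 days remain.
Then February 1989 (28), March (31), April (30), May (31), June (30), July (31), August (31): 28 + 31 + 30 + 31 + 30 + 31 + 31 = 212 days.
September 1–25, 1989: 25 days.
Total: 7 + 212 + 25 = 244 days.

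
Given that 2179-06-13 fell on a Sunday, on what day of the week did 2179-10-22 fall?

June 2179: 30 − 13 = 17 days remain.
Then July (31), August (31), September (30): 31 + 31 + 30 = 92 days.
October 1–22, 2179: 22 days.
Total: 17 + 92 + 22 = 131 days.
131 mod 7 = 5, so 5 days after Sunday is Friday.

Friday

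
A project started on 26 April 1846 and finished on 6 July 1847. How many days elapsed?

April 26, 1846 → April 26, 1847: 365 days.
April 1847: 30 − 26 = 4 days remain.
Then May (31), June (30): 31 + 30 = 61 days.
July 1–6, 1847: 6 days.
Residual: 71 days.
Total: 436 days.

436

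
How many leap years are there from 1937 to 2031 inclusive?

23

Years divisible by 4: 1940, 1944, …, 2028 — 23 in all.
2000 is divisible by 400, so still leap.
No century exceptions apply. Count: 23.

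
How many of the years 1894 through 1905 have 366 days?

Years divisible by 4 in [1894, 1905]: 1896, 1900, 1904.
Of these, 1900 is divisible by 100 but not 400, so not leap.
Leap years: 3 − 1 = 2.

2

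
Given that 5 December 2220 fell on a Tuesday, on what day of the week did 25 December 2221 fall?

Tuesday

December 2220: 31 − 5 = 26 days remain.
Then 11 full months totalling 334 days.
December 1–25, 2221: 25 days.
Total: 26 + 334 + 25 = 385 days.
385 is a multiple of 7, so 25 December 2221 falls on the same weekday: Tuesday.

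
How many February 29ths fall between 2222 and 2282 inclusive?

Years divisible by 4: 2224, 2228, …, 2280 — 15 in all.
No century exceptions apply. Count: 15.

15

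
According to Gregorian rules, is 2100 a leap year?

2100 is not a leap year (divisible by 100 but not 400).

No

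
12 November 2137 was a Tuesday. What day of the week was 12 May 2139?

Tuesday

November 2137: 30 − 12 = 18 days remain.
Then 17 full months totalling 516 days.
May 1–12, 2139: 12 days.
Total: 18 + 516 + 12 = 546 days.
546 is a multiple of 7, so 12 May 2139 falls on the same weekday: Tuesday.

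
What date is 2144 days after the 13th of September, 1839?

the 27th of July, 1845

Count 2144 days after September 13, 1839:
September 13, 1839 → September 13, 1840: 366 days (1840 is a leap year).
September 13, 1840 → September 13, 1841: 365 days.
September 13, 1841 → September 13, 1842: 365 days.
September 13, 1842 → September 13, 1843: 365 days.
September 13, 1843 → September 13, 1844: 366 days (1844 is a leap year).
September 1844: 30 − 13 = 17 days remain.
Then 9 full months totalling 273 days.
July 1–27, 1845: 27 days.
Residual: 317 days.
Total: 2144 days.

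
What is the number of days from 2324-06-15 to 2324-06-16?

Within June 2324: 16 − 15 = 1 day.

1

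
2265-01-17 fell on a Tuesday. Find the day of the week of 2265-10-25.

January 2265: 31 − 17 = 14 days remain.
Then February 2265 (28), March (31), April (30), May (31), June (30), July (31), August (31), September (30): 28 + 31 + 30 + 31 + 30 + 31 + 31 + 30 = 242 days.
October 1–25, 2265: 25 days.
Total: 14 + 242 + 25 = 281 days.
281 mod 7 = 1, so 1 day after Tuesday is Wednesday.

Wednesday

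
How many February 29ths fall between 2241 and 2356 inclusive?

28

Years divisible by 4: 2244, 2248, …, 2356 — 29 in all.
Of these, 2300 is divisible by 100 but not 400, so not leap.
Leap years: 29 − 1 = 28.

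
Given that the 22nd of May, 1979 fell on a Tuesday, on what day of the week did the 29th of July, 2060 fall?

From May 22, 1979 to May 22, 2060: 81 years, of which 21 contain a Feb 29 — 60×365 + 21×366 = 29586 days.
(2000 is a leap year (divisible by 400).)
May 2060: 31 − 22 = 9 days remain.
Then June (30): 30 days.
July 1–29, 2060: 29 days.
Residual: 68 days.
Total: 29654 days.
29654 mod 7 = 2, so 2 days after Tuesday is Thursday.

Thursday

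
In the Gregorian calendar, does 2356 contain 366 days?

2356 is a leap year.

Yes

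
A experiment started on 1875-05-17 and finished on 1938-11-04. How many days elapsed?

23181

From May 17, 1875 to May 17, 1938: 63 years, of which 15 contain a Feb 29 — 48×365 + 15×366 = 23010 days.
(1900 is not a leap year (divisible by 100 but not 400).)
May 1938: 31 − 17 = 14 days remain.
Then June (30), July (31), August (31), September (30), October (31): 30 + 31 + 31 + 30 + 31 = 153 days.
November 1–4, 1938: 4 days.
Residual: 171 days.
Total: 23181 days.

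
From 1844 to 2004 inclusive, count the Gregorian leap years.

Years divisible by 4: 1844, 1848, …, 2004 — 41 in all.
Of these, 1900 is divisible by 100 but not 400, so not leap.
2000 is divisible by 400, so still leap.
Leap years: 41 − 1 = 40.

40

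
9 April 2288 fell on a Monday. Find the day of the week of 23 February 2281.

Wednesday

Count forward from the earlier date (February 23, 2281) to the later (April 9, 2288):
Day-of-year of February 23, 2281: 54.
Day-of-year of April 9, 2288: 100.
2281 has 365 days, so 365 − 54 = 311 days remain in 2281.
Full years: 2282: 365; 2283: 365; 2284: 366; 2285: 365; 2286: 365; 2287: 365. Sum = 2191.
Total: 311 + 2191 + 100 = 2602 days.
2602 mod 7 = 5, so 5 days before Monday is Wednesday.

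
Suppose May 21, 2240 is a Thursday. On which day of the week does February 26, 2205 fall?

Tuesday

Count forward from the earlier date (February 26, 2205) to the later (May 21, 2240):
Day-of-year of February 26, 2205: 57.
Day-of-year of May 21, 2240: 142.
2205 has 365 days, so 365 − 57 = 308 days remain in 2205.
Full years 2206–2239: 26 common + 8 leap = 26×365 + 8×366 = 12418 days.
Total: 308 + 12418 + 142 = 12868 days.
12868 mod 7 = 2, so 2 days before Thursday is Tuesday.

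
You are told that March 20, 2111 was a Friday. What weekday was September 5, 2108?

Wednesday

Count forward from the earlier date (September 5, 2108) to the later (March 20, 2111):
Day-of-year of September 5, 2108: 249.
Day-of-year of March 20, 2111: 79.
2108 has 366 days, so 366 − 249 = 117 days remain in 2108.
Full years: 2109: 365; 2110: 365. Sum = 730.
Total: 117 + 730 + 79 = 926 days.
926 mod 7 = 2, so 2 days before Friday is Wednesday.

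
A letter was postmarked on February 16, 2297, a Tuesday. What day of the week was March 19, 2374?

Day-of-year of February 16, 2297: 47.
Day-of-year of March 19, 2374: 78.
2297 has 365 days, so 365 − 47 = 318 days remain in 2297.
Full years 2298–2373: 58 common + 18 leap = 58×365 + 18×366 = 27758 days.
Total: 318 + 27758 + 78 = 28154 days.
28154 is a multiple of 7, so March 19, 2374 falls on the same weekday: Tuesday.

Tuesday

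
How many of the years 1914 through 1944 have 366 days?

Years divisible by 4 in [1914, 1944]: 1916, 1920, 1924, 1928, 1932, 1936, 1940, 1944.
No century exceptions apply. Count: 8.

8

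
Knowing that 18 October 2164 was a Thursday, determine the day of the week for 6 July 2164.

Count forward from the earlier date (July 6, 2164) to the later (October 18, 2164):
July 2164: 31 − 6 = 25 days remain.
Then August (31), September (30): 31 + 30 = 61 days.
October 1–18, 2164: 18 days.
Total: 25 + 61 + 18 = 104 days.
104 mod 7 = 6, so 6 days before Thursday is Friday.

Friday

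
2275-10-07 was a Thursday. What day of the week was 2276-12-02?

Saturday

Day-of-year of October 7, 2275: 280.
Day-of-year of December 2, 2276: 337.
2275 has 365 days, so 365 − 280 = 85 days remain in 2275.
Total: 85 + 337 = 422 days.
422 mod 7 = 2, so 2 days after Thursday is Saturday.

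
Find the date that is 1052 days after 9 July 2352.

27 May 2355

Count 1052 days after July 9, 2352:
Day-of-year of July 9, 2352: 191.
Day-of-year of May 27, 2355: 147.
2352 has 366 days, so 366 − 191 = 175 days remain in 2352.
Full years: 2353: 365; 2354: 365. Sum = 730.
Total: 175 + 730 + 147 = 1052 days.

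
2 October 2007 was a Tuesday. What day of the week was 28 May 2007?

Monday

Count forward from the earlier date (May 28, 2007) to the later (October 2, 2007):
May 2007: 31 − 28 = 3 days remain.
Then June (30), July (31), August (31), September (30): 30 + 31 + 31 + 30 = 122 days.
October 1–2, 2007: 2 days.
Total: 3 + 122 + 2 = 127 days.
127 mod 7 = 1, so 1 day before Tuesday is Monday.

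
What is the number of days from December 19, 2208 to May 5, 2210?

502

Day-of-year of December 19, 2208: 354.
Day-of-year of May 5, 2210: 125.
2208 has 366 days, so 366 − 354 = 12 days remain in 2208.
Full years: 2209: 365. Sum = 365.
Total: 12 + 365 + 125 = 502 days.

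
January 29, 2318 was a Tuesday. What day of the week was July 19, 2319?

January 29, 2318 → January 29, 2319: 365 days.
January 2319: 31 − 29 = 2 days remain.
Then February 2319 (28), March (31), April (30), May (31), June (30): 28 + 31 + 30 + 31 + 30 = 150 days.
July 1–19, 2319: 19 days.
Residual: 171 days.
Total: 536 days.
536 mod 7 = 4, so 4 days after Tuesday is Saturday.

Saturday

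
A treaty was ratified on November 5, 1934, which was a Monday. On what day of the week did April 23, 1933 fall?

Sunday

Count forward from the earlier date (April 23, 1933) to the later (November 5, 1934):
April 1933: 30 − 23 = 7 days remain.
Then 18 full months totalling 549 days.
November 1–5, 1934: 5 days.
Total: 7 + 549 + 5 = 561 days.
561 mod 7 = 1, so 1 day before Monday is Sunday.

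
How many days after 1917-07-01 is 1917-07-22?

21

Within July 1917: 22 − 1 = 21 days.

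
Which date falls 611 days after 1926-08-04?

1928-04-06

Count 611 days after August 4, 1926:
August 4, 1926 → August 4, 1927: 365 days.
August 1927: 31 − 4 = 27 days remain.
Then September (30), October (31), November (30), December (31), January (31), February 1928 (29), March (31): 30 + 31 + 30 + 31 + 31 + 29 + 31 = 213 days.
April 1–6, 1928: 6 days.
Residual: 246 days.
Total: 611 days.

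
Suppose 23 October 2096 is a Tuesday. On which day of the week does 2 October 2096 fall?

Tuesday

Count forward from the earlier date (October 2, 2096) to the later (October 23, 2096):
Within October 2096: 23 − 2 = 21 days.
21 is a multiple of 7, so 2 October 2096 falls on the same weekday: Tuesday.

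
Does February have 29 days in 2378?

No

2378 is not a leap year.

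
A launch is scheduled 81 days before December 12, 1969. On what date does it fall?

September 22, 1969

Count 81 days before December 12, 1969:
September 1969: 30 − 22 = 8 days remain.
Then October (31), November (30): 31 + 30 = 61 days.
December 1–12, 1969: 12 days.
Total: 8 + 61 + 12 = 81 days.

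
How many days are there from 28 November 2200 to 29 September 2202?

November 2200: 30 − 28 = 2 days remain.
Then 21 full months totalling 639 days.
September 1–29, 2202: 29 days.
Total: 2 + 639 + 29 = 670 days.

670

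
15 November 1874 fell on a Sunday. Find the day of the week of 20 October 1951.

Saturday

From November 15, 1874 to November 15, 1950: 76 years, of which 18 contain a Feb 29 — 58×365 + 18×366 = 27758 days.
(1900 is not a leap year (divisible by 100 but not 400).)
November 1950: 30 − 15 = 15 days remain.
Then 10 full months totalling 304 days.
October 1–20, 1951: 20 days.
Residual: 339 days.
Total: 28097 days.
28097 mod 7 = 6, so 6 days after Sunday is Saturday.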